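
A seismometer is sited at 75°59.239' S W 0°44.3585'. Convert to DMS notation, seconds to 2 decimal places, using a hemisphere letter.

75°59′14.34″ S, 0°44′21.51″ W

Latitude: 59.23900′ → 59′ and 0.23900 × 60 = 14.3400″
Lon: 44.35850′ → 44′ and 0.35850 × 60 = 21.5100″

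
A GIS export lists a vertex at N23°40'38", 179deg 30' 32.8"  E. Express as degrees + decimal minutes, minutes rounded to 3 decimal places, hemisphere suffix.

23° 40.633′ N, 179° 30.547′ E

Latitude: seconds/60 = 0.63333; minutes = 40 + 0.63333 = 40.63333
λ: 30 + 32.8/60 = 30.54667′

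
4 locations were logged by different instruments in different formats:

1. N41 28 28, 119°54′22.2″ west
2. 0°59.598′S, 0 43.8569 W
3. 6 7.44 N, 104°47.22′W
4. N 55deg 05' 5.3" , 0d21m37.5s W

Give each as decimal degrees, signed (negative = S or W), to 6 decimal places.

1. 41.474444, -119.906167
2. -0.993300, -0.730948
3. 6.124000, -104.787000
4. 55.084806, -0.360417

Point 1:
  Latitude: 28′ + 28″ = 28.46667′; 41 + 28.46667/60 = 41.4744444
  N → positive
  Lon: 119° + 54/60 + 22.2/3600 = 119 + 0.900000 + 0.006167 = 119.9061667
  hemisphere W, so the sign is −
Point 2:
  Latitude: 59.598′ = 0.993300°; total 0.9933000
  S ⇒ negate
  Longitude: 43.8569′ = 0.730948°; total 0.7309483
  hemisphere W, so the sign is −
Point 3:
  Latitude: 6 + 7.44/60 = 6.1240000
  N ⇒ keep positive
  λ: 47.22′ = 0.787000°; total 104.7870000
  W → negative
Point 4:
  Latitude: 5′ + 5.3″ = 5.08833′; 55 + 5.08833/60 = 55.0848056
  N → positive
  λ: 0° + 21/60 + 37.5/3600 = 0 + 0.350000 + 0.010417 = 0.3604167
  hemisphere W, so the sign is −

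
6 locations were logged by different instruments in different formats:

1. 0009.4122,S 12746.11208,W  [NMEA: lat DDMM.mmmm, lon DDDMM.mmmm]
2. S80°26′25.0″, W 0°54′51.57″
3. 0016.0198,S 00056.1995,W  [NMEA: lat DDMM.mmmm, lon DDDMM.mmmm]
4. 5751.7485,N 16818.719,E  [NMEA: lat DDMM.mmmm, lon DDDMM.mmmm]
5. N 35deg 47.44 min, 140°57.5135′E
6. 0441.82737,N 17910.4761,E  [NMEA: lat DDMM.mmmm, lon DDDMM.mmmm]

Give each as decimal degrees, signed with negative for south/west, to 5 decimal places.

Point 1:
  Latitude: degrees = first 2 digits = 0, minutes = 9.4122; 0 + 9.4122/60 = 0.156870
  hemisphere S, so the sign is −
  λ: split at 3 digits → 127° and 46.11208′; 127 + 46.11208/60 = 127.768535
  W → negative
Point 2:
  φ: 26′ + 25″ = 26.41667′; 80 + 26.41667/60 = 80.440278
  S ⇒ negate
  Longitude: 0 + 54/60 + 51.57/3600 = 0.914325
  W → negative
Point 3:
  φ: split at 2 digits → 00° and 16.0198′; 0 + 16.0198/60 = 0.266997
  hemisphere S, so the sign is −
  λ: degrees = first 3 digits = 0, minutes = 56.1995; 0 + 56.1995/60 = 0.936658
  W → negative
Point 4:
  Latitude: split at 2 digits → 57° and 51.7485′; 57 + 51.7485/60 = 57.862475
  N → positive
  λ: split at 3 digits → 168° and 18.719′; 168 + 18.719/60 = 168.311983
  E ⇒ keep positive
Point 5:
  φ: 35 + 47.44/60 = 35.790667
  N ⇒ keep positive
  Lon: 140 + 57.5135/60 = 140.958558
  E ⇒ keep positive
Point 6:
  Lat: degrees = first 2 digits = 4, minutes = 41.82737; 4 + 41.82737/60 = 4.697123
  N → positive
  Longitude: split at 3 digits → 179° and 10.4761′; 179 + 10.4761/60 = 179.174602
  E → positive

1. -0.15687, -127.76853
2. -80.44028, -0.91433
3. -0.26700, -0.93666
4. 57.86248, 168.31198
5. 35.79067, 140.95856
6. 4.69712, 179.17460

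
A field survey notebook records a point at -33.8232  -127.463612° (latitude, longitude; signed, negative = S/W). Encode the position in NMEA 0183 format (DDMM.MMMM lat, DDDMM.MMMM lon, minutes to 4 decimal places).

3349.3920,S / 12727.8167,W

Latitude is negative → S; |value| = 33.823200
Latitude: fractional part 0.823200 → 49.392000 minutes
Longitude is negative → W; |value| = 127.463612
Longitude: minutes = (127.463612 − 127) × 60 = 27.816720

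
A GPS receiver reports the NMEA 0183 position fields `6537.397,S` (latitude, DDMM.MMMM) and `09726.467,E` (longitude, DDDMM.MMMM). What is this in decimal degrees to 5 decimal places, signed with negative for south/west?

-65.62328, 97.44112

Latitude: degrees = first 2 digits = 65, minutes = 37.397; 65 + 37.397/60 = 65.623283
hemisphere S, so the sign is −
Lon: split at 3 digits → 097° and 26.467′; 97 + 26.467/60 = 97.441117
E → positive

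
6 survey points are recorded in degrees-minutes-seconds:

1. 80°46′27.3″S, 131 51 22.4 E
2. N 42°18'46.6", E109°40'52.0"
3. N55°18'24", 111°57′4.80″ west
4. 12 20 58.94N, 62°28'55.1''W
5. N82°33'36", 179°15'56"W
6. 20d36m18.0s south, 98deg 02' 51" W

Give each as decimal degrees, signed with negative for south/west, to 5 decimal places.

Point 1:
  φ: 80° + 46/60 + 27.3/3600 = 80 + 0.766667 + 0.007583 = 80.774250
  S ⇒ negate
  Longitude: 51′ + 22.4″ = 51.37333′; 131 + 51.37333/60 = 131.856222
  E ⇒ keep positive
Point 2:
  Latitude: 42 + 18/60 + 46.6/3600 = 42.312944
  N ⇒ keep positive
  λ: 109 + 40/60 + 52/3600 = 109.681111
  E ⇒ keep positive
Point 3:
  φ: 55° + 18/60 + 24/3600 = 55 + 0.300000 + 0.006667 = 55.306667
  N ⇒ keep positive
  Longitude: 57′ + 4.8″ = 57.08000′; 111 + 57.08000/60 = 111.951333
  W ⇒ negate
Point 4:
  φ: 12 + 20/60 + 58.94/3600 = 12.349706
  N ⇒ keep positive
  Longitude: 28′ + 55.1″ = 28.91833′; 62 + 28.91833/60 = 62.481972
  W ⇒ negate
Point 5:
  φ: 33′ + 36″ = 33.60000′; 82 + 33.60000/60 = 82.560000
  N ⇒ keep positive
  λ: 15′ + 56″ = 15.93333′; 179 + 15.93333/60 = 179.265556
  hemisphere W, so the sign is −
Point 6:
  φ: 20 + 36/60 + 18/3600 = 20.605000
  S → negative
  λ: 2′ + 51″ = 2.85000′; 98 + 2.85000/60 = 98.047500
  W → negative

1. -80.77425, 131.85622
2. 42.31294, 109.68111
3. 55.30667, -111.95133
4. 12.34971, -62.48197
5. 82.56000, -179.26556
6. -20.60500, -98.04750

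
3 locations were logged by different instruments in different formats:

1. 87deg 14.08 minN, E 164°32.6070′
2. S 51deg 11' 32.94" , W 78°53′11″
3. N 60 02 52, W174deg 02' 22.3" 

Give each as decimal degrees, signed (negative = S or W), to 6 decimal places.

1. 87.234667, 164.543450
2. -51.192483, -78.886389
3. 60.047778, -174.039528

Point 1:
  Lat: 14.08′ = 0.234667°; total 87.2346667
  N ⇒ keep positive
  Lon: 32.607′ = 0.543450°; total 164.5434500
  E ⇒ keep positive
Point 2:
  Lat: 51 + 11/60 + 32.94/3600 = 51.1924833
  S ⇒ negate
  Lon: 78° + 53/60 + 11/3600 = 78 + 0.883333 + 0.003056 = 78.8863889
  W → negative
Point 3:
  Lat: 60° + 2/60 + 52/3600 = 60 + 0.033333 + 0.014444 = 60.0477778
  N ⇒ keep positive
  Lon: 174° + 2/60 + 22.3/3600 = 174 + 0.033333 + 0.006194 = 174.0395278
  W → negative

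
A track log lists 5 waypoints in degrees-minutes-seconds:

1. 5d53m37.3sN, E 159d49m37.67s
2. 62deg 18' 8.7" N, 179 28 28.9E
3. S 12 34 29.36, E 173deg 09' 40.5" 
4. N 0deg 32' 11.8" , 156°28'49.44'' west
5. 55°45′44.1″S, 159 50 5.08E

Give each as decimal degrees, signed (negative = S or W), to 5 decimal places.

1. 5.89369, 159.82713
2. 62.30242, 179.47469
3. -12.57482, 173.16125
4. 0.53661, -156.48040
5. -55.76225, 159.83474

Point 1:
  Latitude: 53′ + 37.3″ = 53.62167′; 5 + 53.62167/60 = 5.893694
  N → positive
  Longitude: 159° + 49/60 + 37.67/3600 = 159 + 0.816667 + 0.010464 = 159.827131
  E ⇒ keep positive
Point 2:
  φ: 62° + 18/60 + 8.7/3600 = 62 + 0.300000 + 0.002417 = 62.302417
  N ⇒ keep positive
  Longitude: 179° + 28/60 + 28.9/3600 = 179 + 0.466667 + 0.008028 = 179.474694
  E ⇒ keep positive
Point 3:
  Latitude: 12 + 34/60 + 29.36/3600 = 12.574822
  S → negative
  Lon: 173 + 9/60 + 40.5/3600 = 173.161250
  E ⇒ keep positive
Point 4:
  Lat: 0 + 32/60 + 11.8/3600 = 0.536611
  N ⇒ keep positive
  Longitude: 156° + 28/60 + 49.44/3600 = 156 + 0.466667 + 0.013733 = 156.480400
  W ⇒ negate
Point 5:
  Latitude: 45′ + 44.1″ = 45.73500′; 55 + 45.73500/60 = 55.762250
  hemisphere S, so the sign is −
  λ: 159° + 50/60 + 5.08/3600 = 159 + 0.833333 + 0.001411 = 159.834744
  E → positive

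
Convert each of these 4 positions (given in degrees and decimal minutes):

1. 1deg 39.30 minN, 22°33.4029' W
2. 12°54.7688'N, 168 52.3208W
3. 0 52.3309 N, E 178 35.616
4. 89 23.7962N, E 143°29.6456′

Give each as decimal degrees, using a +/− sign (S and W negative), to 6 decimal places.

Point 1:
  Latitude: 1 + 39.3/60 = 1.6550000
  N → positive
  Longitude: 33.4029′ = 0.556715°; total 22.5567150
  W ⇒ negate
Point 2:
  Latitude: 12 + 54.7688/60 = 12.9128133
  N → positive
  Lon: 52.3208′ = 0.872013°; total 168.8720133
  W ⇒ negate
Point 3:
  φ: 0 + 52.3309/60 = 0.8721817
  N ⇒ keep positive
  Longitude: 35.616′ = 0.593600°; total 178.5936000
  E → positive
Point 4:
  φ: 23.7962′ = 0.396603°; total 89.3966033
  N ⇒ keep positive
  Lon: 29.6456′ = 0.494093°; total 143.4940933
  E ⇒ keep positive

1. 1.655000, -22.556715
2. 12.912813, -168.872013
3. 0.872182, 178.593600
4. 89.396603, 143.494093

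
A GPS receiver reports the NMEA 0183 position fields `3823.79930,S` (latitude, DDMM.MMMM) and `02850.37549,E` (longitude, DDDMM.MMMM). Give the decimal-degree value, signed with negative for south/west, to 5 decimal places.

-38.39666, 28.83959

Lat: split at 2 digits → 38° and 23.7993′; 38 + 23.7993/60 = 38.396655
S → negative
λ: split at 3 digits → 028° and 50.37549′; 28 + 50.37549/60 = 28.839592
E → positive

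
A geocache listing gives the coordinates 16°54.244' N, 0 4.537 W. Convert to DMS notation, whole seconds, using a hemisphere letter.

Lat: fractional minutes 0.24400 × 60 = 14.64″
Lon: fractional minutes 0.53700 × 60 = 32.22″

16°54′15″ N, 0°04′32″ W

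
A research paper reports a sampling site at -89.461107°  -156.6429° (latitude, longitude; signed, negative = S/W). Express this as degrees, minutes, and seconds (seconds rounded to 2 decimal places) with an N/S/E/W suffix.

89°27′39.99″ S, 156°38′34.44″ W

Latitude is negative → S; |value| = 89.461107
Lat: 0.461107 × 60 = 27.66642′ → 27′, remainder × 60 = 39.9852″
Longitude is negative → W; |value| = 156.642900
Longitude: 0.642900° → 38.57400′; 0.57400 × 60 = 34.4400″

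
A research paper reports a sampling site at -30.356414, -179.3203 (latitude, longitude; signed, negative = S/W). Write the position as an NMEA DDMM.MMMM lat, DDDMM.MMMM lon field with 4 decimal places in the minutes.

3021.3848,S / 17919.2180,W

Latitude is negative → S; |value| = 30.356414
φ: 30° + 0.356414 × 60 = 30° 21.384840′
Longitude is negative → W; |value| = 179.320300
Lon: fractional part 0.320300 → 19.218000 minutes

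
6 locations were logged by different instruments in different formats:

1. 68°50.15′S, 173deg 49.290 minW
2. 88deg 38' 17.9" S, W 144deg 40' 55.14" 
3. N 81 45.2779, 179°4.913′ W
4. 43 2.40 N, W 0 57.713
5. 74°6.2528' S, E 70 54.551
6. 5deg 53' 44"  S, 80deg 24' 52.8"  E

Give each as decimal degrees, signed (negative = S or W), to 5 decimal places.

Point 1:
  Latitude: 68 + 50.15/60 = 68.835833
  S → negative
  λ: 49.29′ = 0.821500°; total 173.821500
  W ⇒ negate
Point 2:
  Lat: 38′ + 17.9″ = 38.29833′; 88 + 38.29833/60 = 88.638306
  S ⇒ negate
  Lon: 144° + 40/60 + 55.14/3600 = 144 + 0.666667 + 0.015317 = 144.681983
  hemisphere W, so the sign is −
Point 3:
  φ: 45.2779′ = 0.754632°; total 81.754632
  N → positive
  λ: 4.913′ = 0.081883°; total 179.081883
  W → negative
Point 4:
  Latitude: 2.4′ = 0.040000°; total 43.040000
  N ⇒ keep positive
  λ: 0 + 57.713/60 = 0.961883
  W → negative
Point 5:
  Lat: 74 + 6.2528/60 = 74.104213
  S → negative
  Lon: 54.551′ = 0.909183°; total 70.909183
  E ⇒ keep positive
Point 6:
  Latitude: 5 + 53/60 + 44/3600 = 5.895556
  hemisphere S, so the sign is −
  Lon: 80 + 24/60 + 52.8/3600 = 80.414667
  E ⇒ keep positive

1. -68.83583, -173.82150
2. -88.63831, -144.68198
3. 81.75463, -179.08188
4. 43.04000, -0.96188
5. -74.10421, 70.90918
6. -5.89556, 80.41467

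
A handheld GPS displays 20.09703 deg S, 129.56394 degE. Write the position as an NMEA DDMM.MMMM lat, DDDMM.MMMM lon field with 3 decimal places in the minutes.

2005.822,S / 12933.836,E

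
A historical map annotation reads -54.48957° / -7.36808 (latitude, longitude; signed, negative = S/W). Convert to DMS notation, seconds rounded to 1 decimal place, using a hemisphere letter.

Latitude is negative → S; |value| = 54.489570
φ: whole degrees 54; 29.37420′ → 29′ and 22.452″
Longitude is negative → W; |value| = 7.368080
Lon: whole degrees 7; 22.08480′ → 22′ and 5.088″

54°29′22.5″ S, 7°22′5.1″ W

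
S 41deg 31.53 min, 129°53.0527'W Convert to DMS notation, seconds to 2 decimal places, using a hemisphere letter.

41°31′31.80″ S, 129°53′3.16″ W

φ: fractional minutes 0.53000 × 60 = 31.8000″
Lon: 53.05270′ → 53′ and 0.05270 × 60 = 3.1620″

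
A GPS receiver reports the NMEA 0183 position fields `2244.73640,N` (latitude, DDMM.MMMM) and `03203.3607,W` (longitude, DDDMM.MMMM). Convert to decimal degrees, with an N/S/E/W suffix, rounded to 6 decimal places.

Latitude: degrees = first 2 digits = 22, minutes = 44.7364; 22 + 44.7364/60 = 22.7456067
λ: degrees = first 3 digits = 32, minutes = 3.3607; 32 + 3.3607/60 = 32.0560117

22.745607° N, 32.056012° W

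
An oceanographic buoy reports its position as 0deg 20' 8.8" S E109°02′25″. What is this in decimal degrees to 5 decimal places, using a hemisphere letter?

φ: 20′ + 8.8″ = 20.14667′; 0 + 20.14667/60 = 0.335778
Longitude: 2′ + 25″ = 2.41667′; 109 + 2.41667/60 = 109.040278

0.33578° S, 109.04028° E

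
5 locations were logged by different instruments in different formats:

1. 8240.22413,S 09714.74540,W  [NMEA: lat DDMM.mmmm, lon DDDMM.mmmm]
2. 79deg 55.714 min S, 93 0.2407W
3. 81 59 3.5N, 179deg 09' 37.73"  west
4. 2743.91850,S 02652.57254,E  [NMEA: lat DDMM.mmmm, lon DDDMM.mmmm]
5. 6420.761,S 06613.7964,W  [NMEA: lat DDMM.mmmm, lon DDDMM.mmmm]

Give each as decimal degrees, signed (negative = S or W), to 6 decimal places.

1. -82.670402, -97.245757
2. -79.928567, -93.004012
3. 81.984306, -179.160481
4. -27.731975, 26.876209
5. -64.346017, -66.229940

Point 1:
  φ: degrees = first 2 digits = 82, minutes = 40.22413; 82 + 40.22413/60 = 82.6704022
  hemisphere S, so the sign is −
  Longitude: split at 3 digits → 097° and 14.7454′; 97 + 14.7454/60 = 97.2457567
  W → negative
Point 2:
  φ: 79 + 55.714/60 = 79.9285667
  S ⇒ negate
  Longitude: 0.2407′ = 0.004012°; total 93.0040117
  hemisphere W, so the sign is −
Point 3:
  φ: 59′ + 3.5″ = 59.05833′; 81 + 59.05833/60 = 81.9843056
  N → positive
  Lon: 9′ + 37.73″ = 9.62883′; 179 + 9.62883/60 = 179.1604806
  hemisphere W, so the sign is −
Point 4:
  Latitude: split at 2 digits → 27° and 43.9185′; 27 + 43.9185/60 = 27.7319750
  hemisphere S, so the sign is −
  Longitude: degrees = first 3 digits = 26, minutes = 52.57254; 26 + 52.57254/60 = 26.8762090
  E → positive
Point 5:
  Latitude: degrees = first 2 digits = 64, minutes = 20.761; 64 + 20.761/60 = 64.3460167
  S ⇒ negate
  λ: degrees = first 3 digits = 66, minutes = 13.7964; 66 + 13.7964/60 = 66.2299400
  W → negative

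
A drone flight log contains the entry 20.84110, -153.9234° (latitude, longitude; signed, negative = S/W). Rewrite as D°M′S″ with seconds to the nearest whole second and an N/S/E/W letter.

20°50′28″ N, 153°55′24″ W

Lat: whole degrees 20; 50.46600′ → 50′ and 27.96″
Longitude is negative → W; |value| = 153.923400
Lon: 0.923400° → 55.40400′; 0.40400 × 60 = 24.24″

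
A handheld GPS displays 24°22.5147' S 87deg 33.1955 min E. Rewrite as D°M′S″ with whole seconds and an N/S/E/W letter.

Lat: 22.51470′ → 22′ and 0.51470 × 60 = 30.88″
Longitude: 33.19550′ → 33′ and 0.19550 × 60 = 11.73″

24°22′31″ S, 87°33′12″ E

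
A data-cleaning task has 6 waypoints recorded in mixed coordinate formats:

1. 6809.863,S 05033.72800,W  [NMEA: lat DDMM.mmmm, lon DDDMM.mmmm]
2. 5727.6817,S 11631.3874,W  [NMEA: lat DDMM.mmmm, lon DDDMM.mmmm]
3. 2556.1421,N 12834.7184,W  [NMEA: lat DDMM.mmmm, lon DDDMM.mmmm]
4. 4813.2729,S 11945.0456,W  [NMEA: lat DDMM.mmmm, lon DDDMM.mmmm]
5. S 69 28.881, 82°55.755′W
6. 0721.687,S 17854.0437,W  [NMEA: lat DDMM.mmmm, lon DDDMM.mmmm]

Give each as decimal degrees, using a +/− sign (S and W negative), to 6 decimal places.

Point 1:
  Lat: split at 2 digits → 68° and 9.863′; 68 + 9.863/60 = 68.1643833
  hemisphere S, so the sign is −
  Longitude: split at 3 digits → 050° and 33.728′; 50 + 33.728/60 = 50.5621333
  hemisphere W, so the sign is −
Point 2:
  Latitude: split at 2 digits → 57° and 27.6817′; 57 + 27.6817/60 = 57.4613617
  S ⇒ negate
  Longitude: degrees = first 3 digits = 116, minutes = 31.3874; 116 + 31.3874/60 = 116.5231233
  W ⇒ negate
Point 3:
  Lat: degrees = first 2 digits = 25, minutes = 56.1421; 25 + 56.1421/60 = 25.9357017
  N → positive
  Longitude: degrees = first 3 digits = 128, minutes = 34.7184; 128 + 34.7184/60 = 128.5786400
  W ⇒ negate
Point 4:
  Lat: split at 2 digits → 48° and 13.2729′; 48 + 13.2729/60 = 48.2212150
  hemisphere S, so the sign is −
  λ: split at 3 digits → 119° and 45.0456′; 119 + 45.0456/60 = 119.7507600
  W → negative
Point 5:
  Latitude: 28.881′ = 0.481350°; total 69.4813500
  S → negative
  Longitude: 55.755′ = 0.929250°; total 82.9292500
  hemisphere W, so the sign is −
Point 6:
  φ: split at 2 digits → 07° and 21.687′; 7 + 21.687/60 = 7.3614500
  hemisphere S, so the sign is −
  Lon: split at 3 digits → 178° and 54.0437′; 178 + 54.0437/60 = 178.9007283
  W ⇒ negate

1. -68.164383, -50.562133
2. -57.461362, -116.523123
3. 25.935702, -128.578640
4. -48.221215, -119.750760
5. -69.481350, -82.929250
6. -7.361450, -178.900728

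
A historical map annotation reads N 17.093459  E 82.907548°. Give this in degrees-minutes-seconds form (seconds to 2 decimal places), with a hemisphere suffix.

Latitude: 0.093459 × 60 = 5.60754′ → 5′, remainder × 60 = 36.4524″
Longitude: whole degrees 82; 54.45288′ → 54′ and 27.1728″

17°05′36.45″ N, 82°54′27.17″ E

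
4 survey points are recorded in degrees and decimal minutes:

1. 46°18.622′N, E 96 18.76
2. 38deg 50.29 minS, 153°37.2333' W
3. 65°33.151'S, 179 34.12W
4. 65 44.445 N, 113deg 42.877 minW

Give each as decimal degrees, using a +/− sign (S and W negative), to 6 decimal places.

Point 1:
  φ: 18.622′ = 0.310367°; total 46.3103667
  N → positive
  Lon: 18.76′ = 0.312667°; total 96.3126667
  E → positive
Point 2:
  Latitude: 38 + 50.29/60 = 38.8381667
  S → negative
  Lon: 37.2333′ = 0.620555°; total 153.6205550
  W → negative
Point 3:
  Lat: 65 + 33.151/60 = 65.5525167
  S → negative
  λ: 34.12′ = 0.568667°; total 179.5686667
  W ⇒ negate
Point 4:
  φ: 65 + 44.445/60 = 65.7407500
  N → positive
  λ: 113 + 42.877/60 = 113.7146167
  W ⇒ negate

1. 46.310367, 96.312667
2. -38.838167, -153.620555
3. -65.552517, -179.568667
4. 65.740750, -113.714617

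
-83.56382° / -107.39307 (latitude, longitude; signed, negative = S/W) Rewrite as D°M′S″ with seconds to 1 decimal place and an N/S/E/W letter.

Latitude is negative → S; |value| = 83.563820
Latitude: 0.563820° → 33.82920′; 0.82920 × 60 = 49.752″
Longitude is negative → W; |value| = 107.393070
λ: 0.393070 × 60 = 23.58420′ → 23′, remainder × 60 = 35.052″

83°33′49.8″ S, 107°23′35.1″ W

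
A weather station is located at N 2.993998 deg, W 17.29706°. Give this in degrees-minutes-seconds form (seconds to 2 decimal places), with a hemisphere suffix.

2°59′38.39″ N, 17°17′49.42″ W

φ: 0.993998 × 60 = 59.63988′ → 59′, remainder × 60 = 38.3928″
Lon: 0.297060 × 60 = 17.82360′ → 17′, remainder × 60 = 49.4160″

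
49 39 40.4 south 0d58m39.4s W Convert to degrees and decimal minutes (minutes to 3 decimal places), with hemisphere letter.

Lat: seconds/60 = 0.67333; minutes = 39 + 0.67333 = 39.67333
λ: 58 + 39.4/60 = 58.65667′

49° 39.673′ S, 0° 58.657′ W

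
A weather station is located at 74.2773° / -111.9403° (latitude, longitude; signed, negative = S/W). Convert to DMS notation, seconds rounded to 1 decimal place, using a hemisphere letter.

φ: 0.277300 × 60 = 16.63800′ → 16′, remainder × 60 = 38.280″
Longitude is negative → W; |value| = 111.940300
Longitude: 0.940300° → 56.41800′; 0.41800 × 60 = 25.080″

74°16′38.3″ N, 111°56′25.1″ W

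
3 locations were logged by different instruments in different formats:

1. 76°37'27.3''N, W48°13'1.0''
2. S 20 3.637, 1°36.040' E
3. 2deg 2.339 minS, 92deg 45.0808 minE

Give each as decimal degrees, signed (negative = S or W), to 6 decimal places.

Point 1:
  Latitude: 37′ + 27.3″ = 37.45500′; 76 + 37.45500/60 = 76.6242500
  N ⇒ keep positive
  Longitude: 13′ + 1″ = 13.01667′; 48 + 13.01667/60 = 48.2169444
  W ⇒ negate
Point 2:
  Latitude: 20 + 3.637/60 = 20.0606167
  S → negative
  Lon: 1 + 36.04/60 = 1.6006667
  E → positive
Point 3:
  Latitude: 2.339′ = 0.038983°; total 2.0389833
  hemisphere S, so the sign is −
  λ: 45.0808′ = 0.751347°; total 92.7513467
  E → positive

1. 76.624250, -48.216944
2. -20.060617, 1.600667
3. -2.038983, 92.751347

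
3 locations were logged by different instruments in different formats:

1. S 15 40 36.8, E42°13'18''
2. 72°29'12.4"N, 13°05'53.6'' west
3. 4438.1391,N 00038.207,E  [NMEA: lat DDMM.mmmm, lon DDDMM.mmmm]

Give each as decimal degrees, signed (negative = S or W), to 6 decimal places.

Point 1:
  Latitude: 15 + 40/60 + 36.8/3600 = 15.6768889
  hemisphere S, so the sign is −
  λ: 42 + 13/60 + 18/3600 = 42.2216667
  E → positive
Point 2:
  φ: 72° + 29/60 + 12.4/3600 = 72 + 0.483333 + 0.003444 = 72.4867778
  N → positive
  Lon: 5′ + 53.6″ = 5.89333′; 13 + 5.89333/60 = 13.0982222
  W → negative
Point 3:
  Latitude: degrees = first 2 digits = 44, minutes = 38.1391; 44 + 38.1391/60 = 44.6356517
  N ⇒ keep positive
  Lon: split at 3 digits → 000° and 38.207′; 0 + 38.207/60 = 0.6367833
  E → positive

1. -15.676889, 42.221667
2. 72.486778, -13.098222
3. 44.635652, 0.636783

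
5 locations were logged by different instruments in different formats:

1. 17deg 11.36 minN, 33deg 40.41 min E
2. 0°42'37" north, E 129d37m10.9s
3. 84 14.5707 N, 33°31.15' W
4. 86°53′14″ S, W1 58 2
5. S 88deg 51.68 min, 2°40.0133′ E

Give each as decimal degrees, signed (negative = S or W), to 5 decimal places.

Point 1:
  Latitude: 11.36′ = 0.189333°; total 17.189333
  N → positive
  λ: 33 + 40.41/60 = 33.673500
  E → positive
Point 2:
  Lat: 42′ + 37″ = 42.61667′; 0 + 42.61667/60 = 0.710278
  N ⇒ keep positive
  λ: 129° + 37/60 + 10.9/3600 = 129 + 0.616667 + 0.003028 = 129.619694
  E ⇒ keep positive
Point 3:
  Latitude: 14.5707′ = 0.242845°; total 84.242845
  N → positive
  λ: 31.15′ = 0.519167°; total 33.519167
  W ⇒ negate
Point 4:
  φ: 86 + 53/60 + 14/3600 = 86.887222
  S → negative
  Lon: 1 + 58/60 + 2/3600 = 1.967222
  hemisphere W, so the sign is −
Point 5:
  Latitude: 88 + 51.68/60 = 88.861333
  S ⇒ negate
  Longitude: 2 + 40.0133/60 = 2.666888
  E → positive

1. 17.18933, 33.67350
2. 0.71028, 129.61969
3. 84.24285, -33.51917
4. -86.88722, -1.96722
5. -88.86133, 2.66689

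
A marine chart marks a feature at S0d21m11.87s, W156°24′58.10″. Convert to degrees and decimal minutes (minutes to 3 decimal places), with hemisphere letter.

0° 21.198′ S, 156° 24.968′ W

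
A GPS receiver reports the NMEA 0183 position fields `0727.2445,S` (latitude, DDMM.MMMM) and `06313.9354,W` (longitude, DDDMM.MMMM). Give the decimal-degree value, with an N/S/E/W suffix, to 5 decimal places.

7.45408° S, 63.23226° W

Lat: split at 2 digits → 07° and 27.2445′; 7 + 27.2445/60 = 7.454075
Lon: degrees = first 3 digits = 63, minutes = 13.9354; 63 + 13.9354/60 = 63.232257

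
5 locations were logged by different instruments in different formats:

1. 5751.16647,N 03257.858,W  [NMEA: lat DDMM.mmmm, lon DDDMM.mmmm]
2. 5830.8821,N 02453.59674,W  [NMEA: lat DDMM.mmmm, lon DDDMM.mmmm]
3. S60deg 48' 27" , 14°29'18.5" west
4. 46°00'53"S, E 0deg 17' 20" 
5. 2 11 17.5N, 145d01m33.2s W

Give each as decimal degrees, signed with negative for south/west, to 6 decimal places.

1. 57.852775, -32.964300
2. 58.514702, -24.893279
3. -60.807500, -14.488472
4. -46.014722, 0.288889
5. 2.188194, -145.025889

Point 1:
  Lat: degrees = first 2 digits = 57, minutes = 51.16647; 57 + 51.16647/60 = 57.8527745
  N ⇒ keep positive
  Lon: split at 3 digits → 032° and 57.858′; 32 + 57.858/60 = 32.9643000
  hemisphere W, so the sign is −
Point 2:
  φ: degrees = first 2 digits = 58, minutes = 30.8821; 58 + 30.8821/60 = 58.5147017
  N ⇒ keep positive
  Lon: degrees = first 3 digits = 24, minutes = 53.59674; 24 + 53.59674/60 = 24.8932790
  W ⇒ negate
Point 3:
  Lat: 60° + 48/60 + 27/3600 = 60 + 0.800000 + 0.007500 = 60.8075000
  S → negative
  λ: 29′ + 18.5″ = 29.30833′; 14 + 29.30833/60 = 14.4884722
  hemisphere W, so the sign is −
Point 4:
  Latitude: 46° + 0/60 + 53/3600 = 46 + 0.000000 + 0.014722 = 46.0147222
  S → negative
  Longitude: 17′ + 20″ = 17.33333′; 0 + 17.33333/60 = 0.2888889
  E → positive
Point 5:
  φ: 2 + 11/60 + 17.5/3600 = 2.1881944
  N ⇒ keep positive
  Lon: 1′ + 33.2″ = 1.55333′; 145 + 1.55333/60 = 145.0258889
  hemisphere W, so the sign is −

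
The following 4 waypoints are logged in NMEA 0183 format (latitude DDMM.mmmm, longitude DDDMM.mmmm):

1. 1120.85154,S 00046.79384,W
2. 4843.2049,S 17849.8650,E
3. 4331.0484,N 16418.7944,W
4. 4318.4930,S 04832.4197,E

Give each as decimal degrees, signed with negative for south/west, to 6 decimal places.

Point 1:
  Latitude: split at 2 digits → 11° and 20.85154′; 11 + 20.85154/60 = 11.3475257
  hemisphere S, so the sign is −
  λ: split at 3 digits → 000° and 46.79384′; 0 + 46.79384/60 = 0.7798973
  hemisphere W, so the sign is −
Point 2:
  Lat: split at 2 digits → 48° and 43.2049′; 48 + 43.2049/60 = 48.7200817
  hemisphere S, so the sign is −
  Longitude: split at 3 digits → 178° and 49.865′; 178 + 49.865/60 = 178.8310833
  E → positive
Point 3:
  Latitude: degrees = first 2 digits = 43, minutes = 31.0484; 43 + 31.0484/60 = 43.5174733
  N ⇒ keep positive
  Lon: split at 3 digits → 164° and 18.7944′; 164 + 18.7944/60 = 164.3132400
  hemisphere W, so the sign is −
Point 4:
  φ: split at 2 digits → 43° and 18.493′; 43 + 18.493/60 = 43.3082167
  S ⇒ negate
  Lon: degrees = first 3 digits = 48, minutes = 32.4197; 48 + 32.4197/60 = 48.5403283
  E ⇒ keep positive

1. -11.347526, -0.779897
2. -48.720082, 178.831083
3. 43.517473, -164.313240
4. -43.308217, 48.540328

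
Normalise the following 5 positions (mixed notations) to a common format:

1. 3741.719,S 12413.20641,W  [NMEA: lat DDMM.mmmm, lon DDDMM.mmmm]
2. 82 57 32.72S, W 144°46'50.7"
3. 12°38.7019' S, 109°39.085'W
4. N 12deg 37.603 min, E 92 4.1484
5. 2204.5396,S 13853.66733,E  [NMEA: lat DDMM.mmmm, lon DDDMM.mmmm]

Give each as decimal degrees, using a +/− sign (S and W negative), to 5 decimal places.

1. -37.69532, -124.22011
2. -82.95909, -144.78075
3. -12.64503, -109.65142
4. 12.62672, 92.06914
5. -22.07566, 138.89446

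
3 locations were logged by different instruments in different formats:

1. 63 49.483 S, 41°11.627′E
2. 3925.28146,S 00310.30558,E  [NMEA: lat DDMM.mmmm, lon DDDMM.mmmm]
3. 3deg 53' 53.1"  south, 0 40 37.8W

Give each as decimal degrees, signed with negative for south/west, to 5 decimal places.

1. -63.82472, 41.19378
2. -39.42136, 3.17176
3. -3.89808, -0.67717

Point 1:
  Lat: 49.483′ = 0.824717°; total 63.824717
  hemisphere S, so the sign is −
  λ: 11.627′ = 0.193783°; total 41.193783
  E → positive
Point 2:
  Latitude: degrees = first 2 digits = 39, minutes = 25.28146; 39 + 25.28146/60 = 39.421358
  hemisphere S, so the sign is −
  λ: split at 3 digits → 003° and 10.30558′; 3 + 10.30558/60 = 3.171760
  E → positive
Point 3:
  φ: 3 + 53/60 + 53.1/3600 = 3.898083
  S ⇒ negate
  Longitude: 0 + 40/60 + 37.8/3600 = 0.677167
  W ⇒ negate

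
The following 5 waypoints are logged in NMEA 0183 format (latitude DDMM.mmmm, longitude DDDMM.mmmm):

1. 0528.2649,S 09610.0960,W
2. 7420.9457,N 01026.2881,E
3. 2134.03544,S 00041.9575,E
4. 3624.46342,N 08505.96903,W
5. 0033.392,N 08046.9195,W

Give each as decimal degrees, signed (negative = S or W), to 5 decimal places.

1. -5.47108, -96.16827
2. 74.34910, 10.43814
3. -21.56726, 0.69929
4. 36.40772, -85.09948
5. 0.55653, -80.78199

Point 1:
  φ: degrees = first 2 digits = 5, minutes = 28.2649; 5 + 28.2649/60 = 5.471082
  S → negative
  Lon: split at 3 digits → 096° and 10.096′; 96 + 10.096/60 = 96.168267
  W → negative
Point 2:
  φ: degrees = first 2 digits = 74, minutes = 20.9457; 74 + 20.9457/60 = 74.349095
  N ⇒ keep positive
  Lon: degrees = first 3 digits = 10, minutes = 26.2881; 10 + 26.2881/60 = 10.438135
  E ⇒ keep positive
Point 3:
  Latitude: degrees = first 2 digits = 21, minutes = 34.03544; 21 + 34.03544/60 = 21.567257
  S → negative
  λ: split at 3 digits → 000° and 41.9575′; 0 + 41.9575/60 = 0.699292
  E ⇒ keep positive
Point 4:
  Latitude: degrees = first 2 digits = 36, minutes = 24.46342; 36 + 24.46342/60 = 36.407724
  N ⇒ keep positive
  Lon: split at 3 digits → 085° and 5.96903′; 85 + 5.96903/60 = 85.099484
  hemisphere W, so the sign is −
Point 5:
  Latitude: split at 2 digits → 00° and 33.392′; 0 + 33.392/60 = 0.556533
  N ⇒ keep positive
  Longitude: degrees = first 3 digits = 80, minutes = 46.9195; 80 + 46.9195/60 = 80.781992
  hemisphere W, so the sign is −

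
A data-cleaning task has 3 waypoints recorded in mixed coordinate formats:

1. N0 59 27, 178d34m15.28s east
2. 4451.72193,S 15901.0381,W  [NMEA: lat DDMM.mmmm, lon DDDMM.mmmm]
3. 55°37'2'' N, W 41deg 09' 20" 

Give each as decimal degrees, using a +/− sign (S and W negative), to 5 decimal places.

Point 1:
  Latitude: 0° + 59/60 + 27/3600 = 0 + 0.983333 + 0.007500 = 0.990833
  N ⇒ keep positive
  Longitude: 178° + 34/60 + 15.28/3600 = 178 + 0.566667 + 0.004244 = 178.570911
  E → positive
Point 2:
  Lat: degrees = first 2 digits = 44, minutes = 51.72193; 44 + 51.72193/60 = 44.862032
  hemisphere S, so the sign is −
  λ: split at 3 digits → 159° and 1.0381′; 159 + 1.0381/60 = 159.017302
  W ⇒ negate
Point 3:
  Latitude: 55° + 37/60 + 2/3600 = 55 + 0.616667 + 0.000556 = 55.617222
  N → positive
  Longitude: 9′ + 20″ = 9.33333′; 41 + 9.33333/60 = 41.155556
  hemisphere W, so the sign is −

1. 0.99083, 178.57091
2. -44.86203, -159.01730
3. 55.61722, -41.15556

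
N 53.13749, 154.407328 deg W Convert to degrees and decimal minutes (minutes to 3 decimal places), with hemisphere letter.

53° 8.249′ N, 154° 24.440′ W

φ: minutes = (53.137490 − 53) × 60 = 8.24940
Longitude: minutes = (154.407328 − 154) × 60 = 24.43968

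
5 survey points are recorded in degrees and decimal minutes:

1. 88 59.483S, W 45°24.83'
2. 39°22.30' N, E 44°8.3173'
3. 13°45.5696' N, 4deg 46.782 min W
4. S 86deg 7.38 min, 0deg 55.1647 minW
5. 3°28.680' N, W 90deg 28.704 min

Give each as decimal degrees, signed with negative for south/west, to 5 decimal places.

Point 1:
  φ: 59.483′ = 0.991383°; total 88.991383
  S ⇒ negate
  λ: 45 + 24.83/60 = 45.413833
  W → negative
Point 2:
  Lat: 22.3′ = 0.371667°; total 39.371667
  N → positive
  Lon: 44 + 8.3173/60 = 44.138622
  E ⇒ keep positive
Point 3:
  Latitude: 45.5696′ = 0.759493°; total 13.759493
  N ⇒ keep positive
  Lon: 46.782′ = 0.779700°; total 4.779700
  hemisphere W, so the sign is −
Point 4:
  Latitude: 7.38′ = 0.123000°; total 86.123000
  S → negative
  λ: 55.1647′ = 0.919412°; total 0.919412
  W ⇒ negate
Point 5:
  Latitude: 28.68′ = 0.478000°; total 3.478000
  N ⇒ keep positive
  Lon: 90 + 28.704/60 = 90.478400
  hemisphere W, so the sign is −

1. -88.99138, -45.41383
2. 39.37167, 44.13862
3. 13.75949, -4.77970
4. -86.12300, -0.91941
5. 3.47800, -90.47840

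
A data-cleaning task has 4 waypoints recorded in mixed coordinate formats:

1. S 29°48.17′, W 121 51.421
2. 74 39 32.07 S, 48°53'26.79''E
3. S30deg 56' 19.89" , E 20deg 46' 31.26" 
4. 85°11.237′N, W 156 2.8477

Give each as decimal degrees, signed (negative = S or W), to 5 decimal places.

1. -29.80283, -121.85702
2. -74.65891, 48.89078
3. -30.93886, 20.77535
4. 85.18728, -156.04746

Point 1:
  Latitude: 29 + 48.17/60 = 29.802833
  S ⇒ negate
  Longitude: 121 + 51.421/60 = 121.857017
  hemisphere W, so the sign is −
Point 2:
  Latitude: 39′ + 32.07″ = 39.53450′; 74 + 39.53450/60 = 74.658908
  hemisphere S, so the sign is −
  Lon: 48 + 53/60 + 26.79/3600 = 48.890775
  E ⇒ keep positive
Point 3:
  Lat: 56′ + 19.89″ = 56.33150′; 30 + 56.33150/60 = 30.938858
  hemisphere S, so the sign is −
  λ: 20 + 46/60 + 31.26/3600 = 20.775350
  E → positive
Point 4:
  Latitude: 85 + 11.237/60 = 85.187283
  N → positive
  Longitude: 2.8477′ = 0.047462°; total 156.047462
  W ⇒ negate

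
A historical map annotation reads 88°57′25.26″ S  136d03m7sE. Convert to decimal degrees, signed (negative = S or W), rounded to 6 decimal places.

-88.957017, 136.051944

Latitude: 88 + 57/60 + 25.26/3600 = 88.9570167
hemisphere S, so the sign is −
λ: 3′ + 7″ = 3.11667′; 136 + 3.11667/60 = 136.0519444
E → positive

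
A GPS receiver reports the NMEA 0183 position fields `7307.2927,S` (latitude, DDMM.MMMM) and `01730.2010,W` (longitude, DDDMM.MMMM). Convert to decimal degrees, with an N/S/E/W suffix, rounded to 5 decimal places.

73.12155° S, 17.50335° W

φ: degrees = first 2 digits = 73, minutes = 7.2927; 73 + 7.2927/60 = 73.121545
Longitude: degrees = first 3 digits = 17, minutes = 30.201; 17 + 30.201/60 = 17.503350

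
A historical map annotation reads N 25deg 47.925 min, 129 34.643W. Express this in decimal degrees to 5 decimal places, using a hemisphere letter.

φ: 47.925′ = 0.798750°; total 25.798750
Lon: 34.643′ = 0.577383°; total 129.577383

25.79875° N, 129.57738° W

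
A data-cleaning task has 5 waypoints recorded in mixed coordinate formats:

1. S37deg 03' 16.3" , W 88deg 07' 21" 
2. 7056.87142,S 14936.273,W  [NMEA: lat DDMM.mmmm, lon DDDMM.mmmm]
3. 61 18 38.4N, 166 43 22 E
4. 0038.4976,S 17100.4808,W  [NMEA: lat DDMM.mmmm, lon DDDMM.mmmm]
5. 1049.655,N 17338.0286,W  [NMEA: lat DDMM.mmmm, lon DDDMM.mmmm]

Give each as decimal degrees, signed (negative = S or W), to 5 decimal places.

1. -37.05453, -88.12250
2. -70.94786, -149.60455
3. 61.31067, 166.72278
4. -0.64163, -171.00801
5. 10.82758, -173.63381

Point 1:
  Latitude: 37° + 3/60 + 16.3/3600 = 37 + 0.050000 + 0.004528 = 37.054528
  S ⇒ negate
  Longitude: 88° + 7/60 + 21/3600 = 88 + 0.116667 + 0.005833 = 88.122500
  hemisphere W, so the sign is −
Point 2:
  Lat: split at 2 digits → 70° and 56.87142′; 70 + 56.87142/60 = 70.947857
  S → negative
  Lon: split at 3 digits → 149° and 36.273′; 149 + 36.273/60 = 149.604550
  hemisphere W, so the sign is −
Point 3:
  Latitude: 18′ + 38.4″ = 18.64000′; 61 + 18.64000/60 = 61.310667
  N → positive
  Longitude: 166 + 43/60 + 22/3600 = 166.722778
  E → positive
Point 4:
  φ: degrees = first 2 digits = 0, minutes = 38.4976; 0 + 38.4976/60 = 0.641627
  hemisphere S, so the sign is −
  λ: split at 3 digits → 171° and 0.4808′; 171 + 0.4808/60 = 171.008013
  hemisphere W, so the sign is −
Point 5:
  φ: split at 2 digits → 10° and 49.655′; 10 + 49.655/60 = 10.827583
  N → positive
  Longitude: degrees = first 3 digits = 173, minutes = 38.0286; 173 + 38.0286/60 = 173.633810
  W ⇒ negate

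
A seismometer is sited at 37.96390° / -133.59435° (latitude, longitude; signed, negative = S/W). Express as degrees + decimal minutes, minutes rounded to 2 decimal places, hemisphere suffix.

Lat: minutes = (37.963900 − 37) × 60 = 57.8340
Longitude is negative → W; |value| = 133.594350
Lon: fractional part 0.594350 → 35.6610 minutes

37° 57.83′ N, 133° 35.66′ W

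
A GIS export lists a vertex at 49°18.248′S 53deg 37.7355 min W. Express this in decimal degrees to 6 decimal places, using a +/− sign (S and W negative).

-49.304133, -53.628925

Latitude: 49 + 18.248/60 = 49.3041333
hemisphere S, so the sign is −
Longitude: 37.7355′ = 0.628925°; total 53.6289250
W → negative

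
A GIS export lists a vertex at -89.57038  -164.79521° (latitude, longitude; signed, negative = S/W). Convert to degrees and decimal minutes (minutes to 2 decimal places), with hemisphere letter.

Latitude is negative → S; |value| = 89.570380
Latitude: 89° + 0.570380 × 60 = 89° 34.2228′
Longitude is negative → W; |value| = 164.795210
λ: minutes = (164.795210 − 164) × 60 = 47.7126

89° 34.22′ S, 164° 47.71′ W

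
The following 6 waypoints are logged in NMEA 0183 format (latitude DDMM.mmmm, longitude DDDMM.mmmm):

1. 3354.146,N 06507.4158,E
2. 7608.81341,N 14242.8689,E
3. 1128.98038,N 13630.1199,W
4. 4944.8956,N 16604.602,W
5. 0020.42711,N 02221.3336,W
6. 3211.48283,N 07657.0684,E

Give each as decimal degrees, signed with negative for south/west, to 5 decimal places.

Point 1:
  φ: degrees = first 2 digits = 33, minutes = 54.146; 33 + 54.146/60 = 33.902433
  N ⇒ keep positive
  Lon: split at 3 digits → 065° and 7.4158′; 65 + 7.4158/60 = 65.123597
  E ⇒ keep positive
Point 2:
  Latitude: split at 2 digits → 76° and 8.81341′; 76 + 8.81341/60 = 76.146890
  N ⇒ keep positive
  Lon: degrees = first 3 digits = 142, minutes = 42.8689; 142 + 42.8689/60 = 142.714482
  E → positive
Point 3:
  Lat: split at 2 digits → 11° and 28.98038′; 11 + 28.98038/60 = 11.483006
  N ⇒ keep positive
  Lon: degrees = first 3 digits = 136, minutes = 30.1199; 136 + 30.1199/60 = 136.501998
  W ⇒ negate
Point 4:
  Lat: degrees = first 2 digits = 49, minutes = 44.8956; 49 + 44.8956/60 = 49.748260
  N → positive
  Longitude: split at 3 digits → 166° and 4.602′; 166 + 4.602/60 = 166.076700
  hemisphere W, so the sign is −
Point 5:
  Lat: split at 2 digits → 00° and 20.42711′; 0 + 20.42711/60 = 0.340452
  N ⇒ keep positive
  λ: degrees = first 3 digits = 22, minutes = 21.3336; 22 + 21.3336/60 = 22.355560
  W → negative
Point 6:
  φ: degrees = first 2 digits = 32, minutes = 11.48283; 32 + 11.48283/60 = 32.191381
  N → positive
  Lon: split at 3 digits → 076° and 57.0684′; 76 + 57.0684/60 = 76.951140
  E → positive

1. 33.90243, 65.12360
2. 76.14689, 142.71448
3. 11.48301, -136.50200
4. 49.74826, -166.07670
5. 0.34045, -22.35556
6. 32.19138, 76.95114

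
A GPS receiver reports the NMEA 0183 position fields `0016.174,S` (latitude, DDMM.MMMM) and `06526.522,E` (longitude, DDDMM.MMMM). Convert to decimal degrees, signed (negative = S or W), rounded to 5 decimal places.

Latitude: split at 2 digits → 00° and 16.174′; 0 + 16.174/60 = 0.269567
hemisphere S, so the sign is −
λ: split at 3 digits → 065° and 26.522′; 65 + 26.522/60 = 65.442033
E → positive

-0.26957, 65.44203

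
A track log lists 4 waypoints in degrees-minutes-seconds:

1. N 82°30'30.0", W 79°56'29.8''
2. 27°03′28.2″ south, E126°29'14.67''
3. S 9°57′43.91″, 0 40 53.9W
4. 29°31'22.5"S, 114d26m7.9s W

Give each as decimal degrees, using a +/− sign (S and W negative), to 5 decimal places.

1. 82.50833, -79.94161
2. -27.05783, 126.48741
3. -9.96220, -0.68164
4. -29.52292, -114.43553

Point 1:
  Lat: 82° + 30/60 + 30/3600 = 82 + 0.500000 + 0.008333 = 82.508333
  N ⇒ keep positive
  Lon: 79° + 56/60 + 29.8/3600 = 79 + 0.933333 + 0.008278 = 79.941611
  hemisphere W, so the sign is −
Point 2:
  Latitude: 27° + 3/60 + 28.2/3600 = 27 + 0.050000 + 0.007833 = 27.057833
  hemisphere S, so the sign is −
  λ: 126 + 29/60 + 14.67/3600 = 126.487408
  E ⇒ keep positive
Point 3:
  φ: 9° + 57/60 + 43.91/3600 = 9 + 0.950000 + 0.012197 = 9.962197
  S ⇒ negate
  Lon: 40′ + 53.9″ = 40.89833′; 0 + 40.89833/60 = 0.681639
  W ⇒ negate
Point 4:
  Latitude: 29° + 31/60 + 22.5/3600 = 29 + 0.516667 + 0.006250 = 29.522917
  S → negative
  Longitude: 114 + 26/60 + 7.9/3600 = 114.435528
  hemisphere W, so the sign is −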